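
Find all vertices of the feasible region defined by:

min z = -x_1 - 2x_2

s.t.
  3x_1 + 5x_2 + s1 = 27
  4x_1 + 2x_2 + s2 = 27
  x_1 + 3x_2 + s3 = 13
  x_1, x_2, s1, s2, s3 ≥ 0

(0, 0), (6.75, 0), (5.786, 1.929), (4, 3), (0, 4.333)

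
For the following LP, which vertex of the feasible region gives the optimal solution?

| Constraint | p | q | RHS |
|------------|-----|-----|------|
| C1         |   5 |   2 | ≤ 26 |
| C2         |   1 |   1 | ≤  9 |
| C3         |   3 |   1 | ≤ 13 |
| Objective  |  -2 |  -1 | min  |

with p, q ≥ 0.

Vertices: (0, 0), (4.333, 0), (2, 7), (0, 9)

Evaluate the objective at each vertex of the feasible region:
  z(0, 0) = 0
  z(4.333, 0) = -8.667
  z(2, 7) = -11  ←
  z(0, 9) = -9
The minimum is at p = 2, q = 7.

(2, 7)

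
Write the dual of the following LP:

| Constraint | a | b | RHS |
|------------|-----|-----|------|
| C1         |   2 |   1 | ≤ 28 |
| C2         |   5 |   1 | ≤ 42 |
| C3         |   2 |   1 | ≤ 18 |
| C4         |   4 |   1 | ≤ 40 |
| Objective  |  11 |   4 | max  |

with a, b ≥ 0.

Primal max cᵀx s.t. Ax ≤ b, x ≥ 0  →  Dual min bᵀy s.t. Aᵀy ≥ c, y ≥ 0.

Minimize: z = 28y1 + 42y2 + 18y3 + 40y4

Subject to:
  2y1 + 5y2 + 2y3 + 4y4 ≥ 11
  y1 + y2 + y3 + y4 ≥ 4
  y1, y2, y3, y4 ≥ 0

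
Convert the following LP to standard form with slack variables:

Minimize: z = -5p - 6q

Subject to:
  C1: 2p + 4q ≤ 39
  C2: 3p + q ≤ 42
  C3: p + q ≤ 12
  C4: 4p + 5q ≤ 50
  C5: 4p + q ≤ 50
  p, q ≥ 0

min z = -5p - 6q

s.t.
  2p + 4q + s1 = 39
  3p + q + s2 = 42
  p + q + s3 = 12
  4p + 5q + s4 = 50
  4p + q + s5 = 50
  p, q, s1, s2, s3, s4, s5 ≥ 0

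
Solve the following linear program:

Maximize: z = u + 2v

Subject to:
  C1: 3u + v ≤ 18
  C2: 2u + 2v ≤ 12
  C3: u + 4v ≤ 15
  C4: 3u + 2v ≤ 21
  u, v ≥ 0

Evaluate the objective at each vertex of the feasible region:
  z(0, 0) = 0
  z(6, 0) = 6
  z(3, 3) = 9  ←
  z(0, 3.75) = 7.5
The maximum is at u = 3, v = 3.

u = 3, v = 3, z = 9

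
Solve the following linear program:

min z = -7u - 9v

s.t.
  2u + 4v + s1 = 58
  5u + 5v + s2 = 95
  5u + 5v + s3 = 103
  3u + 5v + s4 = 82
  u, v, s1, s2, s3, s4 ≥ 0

Evaluate the objective at each vertex of the feasible region:
  z(0, 0) = 0
  z(19, 0) = -133
  z(9, 10) = -153  ←
  z(0, 14.5) = -130.5
The minimum is at u = 9, v = 10.

u = 9, v = 10, z = -153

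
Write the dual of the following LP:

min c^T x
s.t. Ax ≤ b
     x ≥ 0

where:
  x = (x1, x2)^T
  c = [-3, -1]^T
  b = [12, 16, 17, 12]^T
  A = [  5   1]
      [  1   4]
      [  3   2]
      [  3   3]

Primal min cᵀx s.t. Ax ≤ b, x ≥ 0  →  Dual max −bᵀy s.t. Aᵀy ≥ −c, y ≥ 0.

Maximize: z = -12y1 - 16y2 - 17y3 - 12y4

Subject to:
  5y1 + y2 + 3y3 + 3y4 ≥ 3
  y1 + 4y2 + 2y3 + 3y4 ≥ 1
  y1, y2, y3, y4 ≥ 0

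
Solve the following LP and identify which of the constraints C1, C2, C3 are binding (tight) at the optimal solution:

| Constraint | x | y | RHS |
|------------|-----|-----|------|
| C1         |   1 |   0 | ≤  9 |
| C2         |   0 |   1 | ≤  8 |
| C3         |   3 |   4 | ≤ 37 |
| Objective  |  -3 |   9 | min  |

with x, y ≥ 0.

At x = 9, y = 0, compute slack b - a·x for each constraint:
  C1: 9 − 9 = 0  (binding)
  C2: 8 − 0 = 8  (slack)
  C3: 37 − 27 = 10  (slack)

Optimal: x = 9, y = 0
Binding: C1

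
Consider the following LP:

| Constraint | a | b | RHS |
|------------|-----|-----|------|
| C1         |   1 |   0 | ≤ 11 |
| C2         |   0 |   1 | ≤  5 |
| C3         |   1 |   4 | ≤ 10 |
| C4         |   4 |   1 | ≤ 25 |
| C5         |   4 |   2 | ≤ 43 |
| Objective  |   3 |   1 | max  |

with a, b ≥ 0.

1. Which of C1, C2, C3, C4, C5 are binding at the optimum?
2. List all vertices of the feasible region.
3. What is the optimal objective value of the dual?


1. C3, C4
2. (0, 0), (6.25, 0), (6, 1), (0, 2.5)
3. 19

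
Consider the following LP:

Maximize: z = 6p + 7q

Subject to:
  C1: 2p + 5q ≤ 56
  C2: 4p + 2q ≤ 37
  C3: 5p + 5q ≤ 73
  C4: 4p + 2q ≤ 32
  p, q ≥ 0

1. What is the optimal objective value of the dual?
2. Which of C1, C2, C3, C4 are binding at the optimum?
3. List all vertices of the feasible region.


1. 88
2. C1, C4
3. (0, 0), (8, 0), (3, 10), (0, 11.2)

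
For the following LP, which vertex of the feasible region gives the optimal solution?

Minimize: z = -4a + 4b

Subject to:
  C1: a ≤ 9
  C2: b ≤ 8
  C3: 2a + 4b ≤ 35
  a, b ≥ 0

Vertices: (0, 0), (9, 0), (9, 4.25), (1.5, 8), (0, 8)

Evaluate the objective at each vertex of the feasible region:
  z(0, 0) = 0
  z(9, 0) = -36  ←
  z(9, 4.25) = -19
  z(1.5, 8) = 26
  z(0, 8) = 32
The minimum is at a = 9, b = 0.

(9, 0)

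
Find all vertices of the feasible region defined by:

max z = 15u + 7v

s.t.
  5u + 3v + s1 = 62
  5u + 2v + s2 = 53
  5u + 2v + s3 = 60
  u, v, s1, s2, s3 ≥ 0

(0, 0), (10.6, 0), (7, 9), (0, 20.67)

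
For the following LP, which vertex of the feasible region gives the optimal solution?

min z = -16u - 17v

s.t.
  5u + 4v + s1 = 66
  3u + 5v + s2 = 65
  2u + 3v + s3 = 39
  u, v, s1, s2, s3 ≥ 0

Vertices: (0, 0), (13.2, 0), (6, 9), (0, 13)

Evaluate the objective at each vertex of the feasible region:
  z(0, 0) = 0
  z(13.2, 0) = -211.2
  z(6, 9) = -249  ←
  z(0, 13) = -221
The minimum is at u = 6, v = 9.

(6, 9)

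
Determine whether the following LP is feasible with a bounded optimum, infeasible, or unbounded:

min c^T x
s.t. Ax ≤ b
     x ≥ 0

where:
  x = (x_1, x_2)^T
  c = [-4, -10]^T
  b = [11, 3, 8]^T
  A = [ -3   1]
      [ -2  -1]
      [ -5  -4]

Unbounded (objective can decrease without bound)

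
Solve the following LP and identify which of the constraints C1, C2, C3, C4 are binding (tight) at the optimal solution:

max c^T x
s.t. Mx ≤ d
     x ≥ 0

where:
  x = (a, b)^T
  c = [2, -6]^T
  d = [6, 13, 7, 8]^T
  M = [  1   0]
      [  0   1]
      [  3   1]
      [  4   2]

At a = 2, b = 0, compute slack b - a·x for each constraint:
  C1: 6 − 2 = 4  (slack)
  C2: 13 − 0 = 13  (slack)
  C3: 7 − 6 = 1  (slack)
  C4: 8 − 8 = 0  (binding)

Optimal: a = 2, b = 0
Binding: C4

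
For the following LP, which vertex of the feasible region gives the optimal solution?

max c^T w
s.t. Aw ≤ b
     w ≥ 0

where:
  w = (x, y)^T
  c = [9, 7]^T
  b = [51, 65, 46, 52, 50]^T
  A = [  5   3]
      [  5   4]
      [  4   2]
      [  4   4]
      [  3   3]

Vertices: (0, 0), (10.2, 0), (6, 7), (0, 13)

Evaluate the objective at each vertex of the feasible region:
  z(0, 0) = 0
  z(10.2, 0) = 91.8
  z(6, 7) = 103  ←
  z(0, 13) = 91
The maximum is at x = 6, y = 7.

(6, 7)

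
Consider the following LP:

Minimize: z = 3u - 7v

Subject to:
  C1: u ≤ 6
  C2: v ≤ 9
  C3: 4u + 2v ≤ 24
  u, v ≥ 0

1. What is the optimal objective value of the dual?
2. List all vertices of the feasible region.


1. -63
2. (0, 0), (6, 0), (1.5, 9), (0, 9)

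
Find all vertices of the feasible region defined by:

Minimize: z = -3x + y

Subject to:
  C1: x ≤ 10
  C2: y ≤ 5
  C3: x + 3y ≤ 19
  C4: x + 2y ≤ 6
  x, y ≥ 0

(0, 0), (6, 0), (0, 3)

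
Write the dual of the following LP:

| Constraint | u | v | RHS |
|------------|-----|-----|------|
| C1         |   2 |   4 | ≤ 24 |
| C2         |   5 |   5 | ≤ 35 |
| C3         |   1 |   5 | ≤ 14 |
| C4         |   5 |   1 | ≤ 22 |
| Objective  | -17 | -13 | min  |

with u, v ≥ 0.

Primal min cᵀx s.t. Ax ≤ b, x ≥ 0  →  Dual max −bᵀy s.t. Aᵀy ≥ −c, y ≥ 0.

Maximize: z = -24y1 - 35y2 - 14y3 - 22y4

Subject to:
  2y1 + 5y2 + y3 + 5y4 ≥ 17
  4y1 + 5y2 + 5y3 + y4 ≥ 13
  y1, y2, y3, y4 ≥ 0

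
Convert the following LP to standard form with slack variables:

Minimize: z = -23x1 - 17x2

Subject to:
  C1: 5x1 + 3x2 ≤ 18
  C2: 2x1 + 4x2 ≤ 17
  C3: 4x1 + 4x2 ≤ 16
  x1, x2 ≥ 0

min z = -23x1 - 17x2

s.t.
  5x1 + 3x2 + s1 = 18
  2x1 + 4x2 + s2 = 17
  4x1 + 4x2 + s3 = 16
  x1, x2, s1, s2, s3 ≥ 0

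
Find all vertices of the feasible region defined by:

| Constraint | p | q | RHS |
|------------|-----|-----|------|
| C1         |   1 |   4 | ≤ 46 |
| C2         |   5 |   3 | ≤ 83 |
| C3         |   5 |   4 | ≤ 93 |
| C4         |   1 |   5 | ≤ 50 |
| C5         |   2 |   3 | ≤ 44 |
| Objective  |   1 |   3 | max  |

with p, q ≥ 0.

(0, 0), (16.6, 0), (13, 6), (10, 8), (0, 10)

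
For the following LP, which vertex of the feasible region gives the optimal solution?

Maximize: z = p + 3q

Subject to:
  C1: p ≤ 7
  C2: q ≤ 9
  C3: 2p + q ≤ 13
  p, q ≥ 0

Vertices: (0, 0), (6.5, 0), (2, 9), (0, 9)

Evaluate the objective at each vertex of the feasible region:
  z(0, 0) = 0
  z(6.5, 0) = 6.5
  z(2, 9) = 29  ←
  z(0, 9) = 27
The maximum is at p = 2, q = 9.

(2, 9)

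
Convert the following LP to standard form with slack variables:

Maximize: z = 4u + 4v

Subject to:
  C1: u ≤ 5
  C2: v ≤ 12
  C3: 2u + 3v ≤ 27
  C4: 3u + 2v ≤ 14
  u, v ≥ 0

max z = 4u + 4v

s.t.
  u + s1 = 5
  v + s2 = 12
  2u + 3v + s3 = 27
  3u + 2v + s4 = 14
  u, v, s1, s2, s3, s4 ≥ 0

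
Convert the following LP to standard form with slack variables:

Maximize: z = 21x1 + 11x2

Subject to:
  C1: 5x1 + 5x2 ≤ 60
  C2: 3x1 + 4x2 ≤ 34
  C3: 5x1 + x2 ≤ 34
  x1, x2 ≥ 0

max z = 21x1 + 11x2

s.t.
  5x1 + 5x2 + s1 = 60
  3x1 + 4x2 + s2 = 34
  5x1 + x2 + s3 = 34
  x1, x2, s1, s2, s3 ≥ 0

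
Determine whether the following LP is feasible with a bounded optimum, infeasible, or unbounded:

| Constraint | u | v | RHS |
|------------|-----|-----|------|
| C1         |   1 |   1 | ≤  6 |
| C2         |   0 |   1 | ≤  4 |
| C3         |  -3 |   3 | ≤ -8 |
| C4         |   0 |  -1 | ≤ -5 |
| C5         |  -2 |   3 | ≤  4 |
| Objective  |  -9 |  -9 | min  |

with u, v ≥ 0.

Infeasible (no feasible solution exists)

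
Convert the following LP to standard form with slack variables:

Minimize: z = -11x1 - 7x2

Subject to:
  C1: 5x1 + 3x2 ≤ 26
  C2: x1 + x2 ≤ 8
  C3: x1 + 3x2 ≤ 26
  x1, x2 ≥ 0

min z = -11x1 - 7x2

s.t.
  5x1 + 3x2 + s1 = 26
  x1 + x2 + s2 = 8
  x1 + 3x2 + s3 = 26
  x1, x2, s1, s2, s3 ≥ 0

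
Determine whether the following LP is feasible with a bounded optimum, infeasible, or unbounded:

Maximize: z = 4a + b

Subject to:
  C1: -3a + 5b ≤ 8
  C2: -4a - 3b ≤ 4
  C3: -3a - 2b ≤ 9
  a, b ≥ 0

Unbounded (objective can increase without bound)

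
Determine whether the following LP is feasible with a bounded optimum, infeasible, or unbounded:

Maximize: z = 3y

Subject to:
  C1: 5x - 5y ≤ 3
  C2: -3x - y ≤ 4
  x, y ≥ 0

Unbounded (objective can increase without bound)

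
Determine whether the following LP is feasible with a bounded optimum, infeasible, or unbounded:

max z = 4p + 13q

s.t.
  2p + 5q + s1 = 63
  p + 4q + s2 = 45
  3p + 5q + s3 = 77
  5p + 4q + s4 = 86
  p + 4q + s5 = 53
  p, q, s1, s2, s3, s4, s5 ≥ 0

Feasible with a bounded optimal solution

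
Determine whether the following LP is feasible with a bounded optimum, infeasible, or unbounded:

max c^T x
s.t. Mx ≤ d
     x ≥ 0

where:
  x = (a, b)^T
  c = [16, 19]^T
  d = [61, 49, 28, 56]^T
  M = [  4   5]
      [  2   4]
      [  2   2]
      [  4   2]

Feasible with a bounded optimal solution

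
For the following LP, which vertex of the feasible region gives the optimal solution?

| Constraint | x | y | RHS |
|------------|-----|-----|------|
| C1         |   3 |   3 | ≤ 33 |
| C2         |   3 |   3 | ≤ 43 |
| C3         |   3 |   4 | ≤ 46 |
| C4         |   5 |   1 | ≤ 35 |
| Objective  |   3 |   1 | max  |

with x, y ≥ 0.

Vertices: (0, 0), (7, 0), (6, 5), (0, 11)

Evaluate the objective at each vertex of the feasible region:
  z(0, 0) = 0
  z(7, 0) = 21
  z(6, 5) = 23  ←
  z(0, 11) = 11
The maximum is at x = 6, y = 5.

(6, 5)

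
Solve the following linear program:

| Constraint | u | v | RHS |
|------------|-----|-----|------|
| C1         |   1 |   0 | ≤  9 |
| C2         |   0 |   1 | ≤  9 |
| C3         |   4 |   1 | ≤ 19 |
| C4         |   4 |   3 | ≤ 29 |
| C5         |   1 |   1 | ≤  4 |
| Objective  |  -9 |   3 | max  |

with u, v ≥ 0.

Evaluate the objective at each vertex of the feasible region:
  z(0, 0) = 0
  z(4, 0) = -36
  z(0, 4) = 12  ←
The maximum is at u = 0, v = 4.

u = 0, v = 4, z = 12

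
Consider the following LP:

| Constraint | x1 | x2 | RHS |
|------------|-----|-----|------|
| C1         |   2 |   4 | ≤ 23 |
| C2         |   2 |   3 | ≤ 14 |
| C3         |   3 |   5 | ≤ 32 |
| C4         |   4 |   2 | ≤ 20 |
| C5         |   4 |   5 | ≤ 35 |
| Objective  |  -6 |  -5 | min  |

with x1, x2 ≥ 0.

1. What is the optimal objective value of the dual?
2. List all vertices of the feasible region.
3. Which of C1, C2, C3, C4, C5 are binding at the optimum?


1. -34
2. (0, 0), (5, 0), (4, 2), (0, 4.667)
3. C2, C4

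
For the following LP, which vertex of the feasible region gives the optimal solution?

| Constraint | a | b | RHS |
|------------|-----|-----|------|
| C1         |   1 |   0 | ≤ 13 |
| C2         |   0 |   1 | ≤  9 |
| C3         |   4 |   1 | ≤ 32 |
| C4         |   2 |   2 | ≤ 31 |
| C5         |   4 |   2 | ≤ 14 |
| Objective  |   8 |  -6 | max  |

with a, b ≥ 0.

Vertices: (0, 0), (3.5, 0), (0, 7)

Evaluate the objective at each vertex of the feasible region:
  z(0, 0) = 0
  z(3.5, 0) = 28  ←
  z(0, 7) = -42
The maximum is at a = 3.5, b = 0.

(3.5, 0)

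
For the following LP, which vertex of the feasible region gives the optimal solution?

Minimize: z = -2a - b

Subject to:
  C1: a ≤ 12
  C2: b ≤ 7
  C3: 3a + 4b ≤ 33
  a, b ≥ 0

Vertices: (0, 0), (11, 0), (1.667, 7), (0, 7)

Evaluate the objective at each vertex of the feasible region:
  z(0, 0) = 0
  z(11, 0) = -22  ←
  z(1.667, 7) = -10.33
  z(0, 7) = -7
The minimum is at a = 11, b = 0.

(11, 0)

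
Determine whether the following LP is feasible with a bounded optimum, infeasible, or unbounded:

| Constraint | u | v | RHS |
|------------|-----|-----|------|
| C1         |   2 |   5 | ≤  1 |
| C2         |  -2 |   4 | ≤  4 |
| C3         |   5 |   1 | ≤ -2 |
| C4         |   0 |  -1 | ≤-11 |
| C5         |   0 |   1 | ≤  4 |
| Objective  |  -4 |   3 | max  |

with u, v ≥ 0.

Infeasible (no feasible solution exists)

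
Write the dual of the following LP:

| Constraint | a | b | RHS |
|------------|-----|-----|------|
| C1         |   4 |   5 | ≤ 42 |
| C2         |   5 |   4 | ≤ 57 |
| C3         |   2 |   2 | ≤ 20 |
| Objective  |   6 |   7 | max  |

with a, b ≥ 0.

Primal max cᵀx s.t. Ax ≤ b, x ≥ 0  →  Dual min bᵀy s.t. Aᵀy ≥ c, y ≥ 0.

Minimize: z = 42y1 + 57y2 + 20y3

Subject to:
  4y1 + 5y2 + 2y3 ≥ 6
  5y1 + 4y2 + 2y3 ≥ 7
  y1, y2, y3 ≥ 0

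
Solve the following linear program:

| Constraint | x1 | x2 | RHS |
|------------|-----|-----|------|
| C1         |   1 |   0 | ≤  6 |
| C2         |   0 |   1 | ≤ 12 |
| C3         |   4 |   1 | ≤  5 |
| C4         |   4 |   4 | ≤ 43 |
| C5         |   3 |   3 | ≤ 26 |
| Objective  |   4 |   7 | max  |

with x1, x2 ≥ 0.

Evaluate the objective at each vertex of the feasible region:
  z(0, 0) = 0
  z(1.25, 0) = 5
  z(0, 5) = 35  ←
The maximum is at x1 = 0, x2 = 5.

x1 = 0, x2 = 5, z = 35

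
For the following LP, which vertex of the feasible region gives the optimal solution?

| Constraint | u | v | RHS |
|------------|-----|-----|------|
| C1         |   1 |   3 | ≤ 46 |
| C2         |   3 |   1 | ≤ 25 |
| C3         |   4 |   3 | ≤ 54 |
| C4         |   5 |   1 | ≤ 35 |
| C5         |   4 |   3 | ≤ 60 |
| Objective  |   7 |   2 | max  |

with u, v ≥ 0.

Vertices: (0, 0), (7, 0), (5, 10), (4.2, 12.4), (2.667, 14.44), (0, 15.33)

Evaluate the objective at each vertex of the feasible region:
  z(0, 0) = 0
  z(7, 0) = 49
  z(5, 10) = 55  ←
  z(4.2, 12.4) = 54.2
  z(2.667, 14.44) = 47.56
  z(0, 15.33) = 30.67
The maximum is at u = 5, v = 10.

(5, 10)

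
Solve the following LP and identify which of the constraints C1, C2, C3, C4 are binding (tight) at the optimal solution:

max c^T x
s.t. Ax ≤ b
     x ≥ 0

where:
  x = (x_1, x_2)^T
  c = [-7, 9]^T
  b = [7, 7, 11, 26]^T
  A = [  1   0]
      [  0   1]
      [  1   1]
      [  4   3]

At x_1 = 0, x_2 = 7, compute slack b - a·x for each constraint:
  C1: 7 − 0 = 7  (slack)
  C2: 7 − 7 = 0  (binding)
  C3: 11 − 7 = 4  (slack)
  C4: 26 − 21 = 5  (slack)

Optimal: x_1 = 0, x_2 = 7
Binding: C2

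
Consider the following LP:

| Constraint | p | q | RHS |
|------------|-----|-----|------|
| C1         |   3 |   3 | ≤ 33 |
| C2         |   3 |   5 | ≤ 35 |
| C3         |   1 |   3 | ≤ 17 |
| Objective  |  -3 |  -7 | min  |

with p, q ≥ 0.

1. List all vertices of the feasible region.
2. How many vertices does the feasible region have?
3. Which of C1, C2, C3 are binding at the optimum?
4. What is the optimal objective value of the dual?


1. (0, 0), (11, 0), (10, 1), (5, 4), (0, 5.667)
2. 5
3. C2, C3
4. -43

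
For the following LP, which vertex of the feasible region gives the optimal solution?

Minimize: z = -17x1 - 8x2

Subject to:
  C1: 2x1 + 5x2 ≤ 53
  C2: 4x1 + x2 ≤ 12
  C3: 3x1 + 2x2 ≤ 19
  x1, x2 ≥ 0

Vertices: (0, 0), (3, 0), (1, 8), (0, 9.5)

Evaluate the objective at each vertex of the feasible region:
  z(0, 0) = 0
  z(3, 0) = -51
  z(1, 8) = -81  ←
  z(0, 9.5) = -76
The minimum is at x1 = 1, x2 = 8.

(1, 8)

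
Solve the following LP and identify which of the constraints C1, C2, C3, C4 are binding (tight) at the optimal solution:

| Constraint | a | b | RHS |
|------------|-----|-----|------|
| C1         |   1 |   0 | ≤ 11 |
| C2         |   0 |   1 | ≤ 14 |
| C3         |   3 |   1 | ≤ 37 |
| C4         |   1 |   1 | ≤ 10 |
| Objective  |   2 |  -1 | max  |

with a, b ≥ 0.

At a = 10, b = 0, compute slack b - a·x for each constraint:
  C1: 11 − 10 = 1  (slack)
  C2: 14 − 0 = 14  (slack)
  C3: 37 − 30 = 7  (slack)
  C4: 10 − 10 = 0  (binding)

Optimal: a = 10, b = 0
Binding: C4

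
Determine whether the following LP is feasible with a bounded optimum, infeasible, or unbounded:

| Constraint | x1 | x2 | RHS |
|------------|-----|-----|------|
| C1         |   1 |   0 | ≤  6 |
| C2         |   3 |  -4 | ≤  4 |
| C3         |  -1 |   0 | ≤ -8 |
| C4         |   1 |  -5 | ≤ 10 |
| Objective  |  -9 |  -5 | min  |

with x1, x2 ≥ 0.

Infeasible (no feasible solution exists)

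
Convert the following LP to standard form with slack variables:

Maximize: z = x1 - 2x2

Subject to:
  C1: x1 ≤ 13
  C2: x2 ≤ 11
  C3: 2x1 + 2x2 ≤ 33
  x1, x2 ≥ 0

max z = x1 - 2x2

s.t.
  x1 + s1 = 13
  x2 + s2 = 11
  2x1 + 2x2 + s3 = 33
  x1, x2, s1, s2, s3 ≥ 0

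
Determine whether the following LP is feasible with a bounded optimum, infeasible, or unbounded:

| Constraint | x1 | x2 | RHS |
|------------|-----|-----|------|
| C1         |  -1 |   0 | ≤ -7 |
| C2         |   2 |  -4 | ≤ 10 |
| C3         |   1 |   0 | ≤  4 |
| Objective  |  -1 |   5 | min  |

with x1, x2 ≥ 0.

Infeasible (no feasible solution exists)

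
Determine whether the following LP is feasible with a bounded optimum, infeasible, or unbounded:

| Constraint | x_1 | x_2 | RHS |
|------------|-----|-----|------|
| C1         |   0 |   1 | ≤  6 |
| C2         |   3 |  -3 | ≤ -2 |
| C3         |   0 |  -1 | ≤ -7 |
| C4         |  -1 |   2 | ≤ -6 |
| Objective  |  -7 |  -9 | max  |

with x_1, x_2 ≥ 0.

Infeasible (no feasible solution exists)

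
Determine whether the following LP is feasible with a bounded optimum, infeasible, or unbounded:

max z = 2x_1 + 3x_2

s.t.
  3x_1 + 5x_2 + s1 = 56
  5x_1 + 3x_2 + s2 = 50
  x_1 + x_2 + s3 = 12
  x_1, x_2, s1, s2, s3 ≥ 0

Feasible with a bounded optimal solution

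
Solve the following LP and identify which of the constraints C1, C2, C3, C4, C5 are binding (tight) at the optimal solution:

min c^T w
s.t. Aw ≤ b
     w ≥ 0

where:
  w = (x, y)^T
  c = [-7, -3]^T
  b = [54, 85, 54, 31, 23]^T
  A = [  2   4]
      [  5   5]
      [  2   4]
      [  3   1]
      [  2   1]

At x = 8, y = 7, compute slack b - a·x for each constraint:
  C1: 54 − 44 = 10  (slack)
  C2: 85 − 75 = 10  (slack)
  C3: 54 − 44 = 10  (slack)
  C4: 31 − 31 = 0  (binding)
  C5: 23 − 23 = 0  (binding)

Optimal: x = 8, y = 7
Binding: C4, C5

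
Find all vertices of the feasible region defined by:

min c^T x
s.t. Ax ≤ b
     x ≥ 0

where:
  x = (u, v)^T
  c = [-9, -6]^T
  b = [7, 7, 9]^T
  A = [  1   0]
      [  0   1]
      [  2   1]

(0, 0), (4.5, 0), (1, 7), (0, 7)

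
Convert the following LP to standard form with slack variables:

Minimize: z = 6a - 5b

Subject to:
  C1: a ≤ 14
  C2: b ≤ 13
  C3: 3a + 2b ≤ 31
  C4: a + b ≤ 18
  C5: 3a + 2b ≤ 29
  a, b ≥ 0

min z = 6a - 5b

s.t.
  a + s1 = 14
  b + s2 = 13
  3a + 2b + s3 = 31
  a + b + s4 = 18
  3a + 2b + s5 = 29
  a, b, s1, s2, s3, s4, s5 ≥ 0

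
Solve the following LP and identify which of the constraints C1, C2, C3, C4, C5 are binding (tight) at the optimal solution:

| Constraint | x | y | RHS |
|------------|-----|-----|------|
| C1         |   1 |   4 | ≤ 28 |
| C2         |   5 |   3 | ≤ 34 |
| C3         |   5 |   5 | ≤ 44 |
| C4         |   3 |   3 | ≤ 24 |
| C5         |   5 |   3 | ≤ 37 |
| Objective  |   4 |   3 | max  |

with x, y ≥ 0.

At x = 5, y = 3, compute slack b - a·x for each constraint:
  C1: 28 − 17 = 11  (slack)
  C2: 34 − 34 = 0  (binding)
  C3: 44 − 40 = 4  (slack)
  C4: 24 − 24 = 0  (binding)
  C5: 37 − 34 = 3  (slack)

Optimal: x = 5, y = 3
Binding: C2, C4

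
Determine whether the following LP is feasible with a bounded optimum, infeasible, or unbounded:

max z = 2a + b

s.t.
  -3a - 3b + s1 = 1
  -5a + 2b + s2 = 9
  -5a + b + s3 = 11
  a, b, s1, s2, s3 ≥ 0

Unbounded (objective can increase without bound)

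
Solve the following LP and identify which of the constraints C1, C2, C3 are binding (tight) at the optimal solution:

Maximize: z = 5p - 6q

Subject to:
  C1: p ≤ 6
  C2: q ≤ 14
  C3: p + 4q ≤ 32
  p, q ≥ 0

At p = 6, q = 0, compute slack b - a·x for each constraint:
  C1: 6 − 6 = 0  (binding)
  C2: 14 − 0 = 14  (slack)
  C3: 32 − 6 = 26  (slack)

Optimal: p = 6, q = 0
Binding: C1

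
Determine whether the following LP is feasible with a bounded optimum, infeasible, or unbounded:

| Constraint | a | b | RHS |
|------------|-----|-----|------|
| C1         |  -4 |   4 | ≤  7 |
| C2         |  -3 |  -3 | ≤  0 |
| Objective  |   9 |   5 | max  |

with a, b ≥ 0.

Unbounded (objective can increase without bound)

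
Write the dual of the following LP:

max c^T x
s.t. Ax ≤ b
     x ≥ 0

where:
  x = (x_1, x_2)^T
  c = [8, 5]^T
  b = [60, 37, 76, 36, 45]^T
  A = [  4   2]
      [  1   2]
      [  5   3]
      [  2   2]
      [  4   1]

Primal max cᵀx s.t. Ax ≤ b, x ≥ 0  →  Dual min bᵀy s.t. Aᵀy ≥ c, y ≥ 0.

Minimize: z = 60y1 + 37y2 + 76y3 + 36y4 + 45y5

Subject to:
  4y1 + y2 + 5y3 + 2y4 + 4y5 ≥ 8
  2y1 + 2y2 + 3y3 + 2y4 + y5 ≥ 5
  y1, y2, y3, y4, y5 ≥ 0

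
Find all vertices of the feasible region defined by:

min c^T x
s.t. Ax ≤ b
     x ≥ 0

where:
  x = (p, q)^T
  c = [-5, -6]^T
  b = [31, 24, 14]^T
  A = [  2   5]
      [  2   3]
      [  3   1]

(0, 0), (4.667, 0), (3, 5), (0, 6.2)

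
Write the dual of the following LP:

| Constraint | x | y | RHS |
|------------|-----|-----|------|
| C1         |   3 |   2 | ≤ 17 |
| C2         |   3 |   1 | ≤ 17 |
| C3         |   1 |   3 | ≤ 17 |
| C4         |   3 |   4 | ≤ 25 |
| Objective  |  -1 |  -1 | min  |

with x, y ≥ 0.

Primal min cᵀx s.t. Ax ≤ b, x ≥ 0  →  Dual max −bᵀy s.t. Aᵀy ≥ −c, y ≥ 0.

Maximize: z = -17y1 - 17y2 - 17y3 - 25y4

Subject to:
  3y1 + 3y2 + y3 + 3y4 ≥ 1
  2y1 + y2 + 3y3 + 4y4 ≥ 1
  y1, y2, y3, y4 ≥ 0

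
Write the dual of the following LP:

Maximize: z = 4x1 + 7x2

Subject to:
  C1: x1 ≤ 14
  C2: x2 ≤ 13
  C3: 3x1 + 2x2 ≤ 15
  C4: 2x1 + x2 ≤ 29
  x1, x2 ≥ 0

Primal max cᵀx s.t. Ax ≤ b, x ≥ 0  →  Dual min bᵀy s.t. Aᵀy ≥ c, y ≥ 0.

Minimize: z = 14y1 + 13y2 + 15y3 + 29y4

Subject to:
  y1 + 3y3 + 2y4 ≥ 4
  y2 + 2y3 + y4 ≥ 7
  y1, y2, y3, y4 ≥ 0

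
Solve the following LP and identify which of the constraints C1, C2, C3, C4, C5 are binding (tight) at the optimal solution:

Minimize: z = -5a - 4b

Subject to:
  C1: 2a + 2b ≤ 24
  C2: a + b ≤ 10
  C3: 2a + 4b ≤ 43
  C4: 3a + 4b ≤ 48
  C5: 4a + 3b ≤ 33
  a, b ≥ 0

At a = 3, b = 7, compute slack b - a·x for each constraint:
  C1: 24 − 20 = 4  (slack)
  C2: 10 − 10 = 0  (binding)
  C3: 43 − 34 = 9  (slack)
  C4: 48 − 37 = 11  (slack)
  C5: 33 − 33 = 0  (binding)

Optimal: a = 3, b = 7
Binding: C2, C5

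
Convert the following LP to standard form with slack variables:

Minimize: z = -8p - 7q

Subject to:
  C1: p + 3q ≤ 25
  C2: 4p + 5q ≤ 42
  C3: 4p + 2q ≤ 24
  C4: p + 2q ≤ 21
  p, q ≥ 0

min z = -8p - 7q

s.t.
  p + 3q + s1 = 25
  4p + 5q + s2 = 42
  4p + 2q + s3 = 24
  p + 2q + s4 = 21
  p, q, s1, s2, s3, s4 ≥ 0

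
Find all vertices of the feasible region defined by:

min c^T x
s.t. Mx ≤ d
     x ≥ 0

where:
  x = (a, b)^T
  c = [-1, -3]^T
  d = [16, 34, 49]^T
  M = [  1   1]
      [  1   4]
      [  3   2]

(0, 0), (16, 0), (10, 6), (0, 8.5)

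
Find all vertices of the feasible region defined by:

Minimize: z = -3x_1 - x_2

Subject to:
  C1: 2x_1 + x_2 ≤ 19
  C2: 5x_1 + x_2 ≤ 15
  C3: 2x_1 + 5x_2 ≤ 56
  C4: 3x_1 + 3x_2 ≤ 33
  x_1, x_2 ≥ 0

(0, 0), (3, 0), (1, 10), (0, 11)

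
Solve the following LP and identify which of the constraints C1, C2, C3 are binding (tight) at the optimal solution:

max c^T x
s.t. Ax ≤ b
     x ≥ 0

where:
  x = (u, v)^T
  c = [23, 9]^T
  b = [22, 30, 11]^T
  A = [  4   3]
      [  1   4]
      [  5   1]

At u = 1, v = 6, compute slack b - a·x for each constraint:
  C1: 22 − 22 = 0  (binding)
  C2: 30 − 25 = 5  (slack)
  C3: 11 − 11 = 0  (binding)

Optimal: u = 1, v = 6
Binding: C1, C3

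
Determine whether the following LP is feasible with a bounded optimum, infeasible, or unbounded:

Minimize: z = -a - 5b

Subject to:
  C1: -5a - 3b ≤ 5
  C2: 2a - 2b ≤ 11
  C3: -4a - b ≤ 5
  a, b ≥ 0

Unbounded (objective can decrease without bound)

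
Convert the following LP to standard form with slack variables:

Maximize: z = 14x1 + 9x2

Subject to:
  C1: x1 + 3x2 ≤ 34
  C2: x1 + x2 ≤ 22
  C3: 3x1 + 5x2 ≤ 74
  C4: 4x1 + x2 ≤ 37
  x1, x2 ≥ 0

max z = 14x1 + 9x2

s.t.
  x1 + 3x2 + s1 = 34
  x1 + x2 + s2 = 22
  3x1 + 5x2 + s3 = 74
  4x1 + x2 + s4 = 37
  x1, x2, s1, s2, s3, s4 ≥ 0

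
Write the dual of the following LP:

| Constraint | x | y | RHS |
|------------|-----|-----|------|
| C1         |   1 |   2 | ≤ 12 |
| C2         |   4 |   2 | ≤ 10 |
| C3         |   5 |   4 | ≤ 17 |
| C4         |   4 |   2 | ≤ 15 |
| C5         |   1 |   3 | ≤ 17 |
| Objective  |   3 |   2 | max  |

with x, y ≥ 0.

Primal max cᵀx s.t. Ax ≤ b, x ≥ 0  →  Dual min bᵀy s.t. Aᵀy ≥ c, y ≥ 0.

Minimize: z = 12y1 + 10y2 + 17y3 + 15y4 + 17y5

Subject to:
  y1 + 4y2 + 5y3 + 4y4 + y5 ≥ 3
  2y1 + 2y2 + 4y3 + 2y4 + 3y5 ≥ 2
  y1, y2, y3, y4, y5 ≥ 0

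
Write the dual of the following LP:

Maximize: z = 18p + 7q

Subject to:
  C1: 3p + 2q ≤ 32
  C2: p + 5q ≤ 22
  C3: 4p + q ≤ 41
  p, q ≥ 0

Primal max cᵀx s.t. Ax ≤ b, x ≥ 0  →  Dual min bᵀy s.t. Aᵀy ≥ c, y ≥ 0.

Minimize: z = 32y1 + 22y2 + 41y3

Subject to:
  3y1 + y2 + 4y3 ≥ 18
  2y1 + 5y2 + y3 ≥ 7
  y1, y2, y3 ≥ 0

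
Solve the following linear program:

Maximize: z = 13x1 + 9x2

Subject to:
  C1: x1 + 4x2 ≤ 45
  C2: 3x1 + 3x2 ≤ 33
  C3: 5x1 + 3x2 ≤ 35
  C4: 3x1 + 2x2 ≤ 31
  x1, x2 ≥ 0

Evaluate the objective at each vertex of the feasible region:
  z(0, 0) = 0
  z(7, 0) = 91
  z(1, 10) = 103  ←
  z(0, 11) = 99
The maximum is at x1 = 1, x2 = 10.

x1 = 1, x2 = 10, z = 103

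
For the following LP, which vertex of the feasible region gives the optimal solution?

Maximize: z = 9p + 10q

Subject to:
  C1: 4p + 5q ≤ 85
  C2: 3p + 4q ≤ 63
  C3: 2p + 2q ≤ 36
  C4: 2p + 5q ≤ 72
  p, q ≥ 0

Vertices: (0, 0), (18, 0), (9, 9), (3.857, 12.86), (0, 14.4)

Evaluate the objective at each vertex of the feasible region:
  z(0, 0) = 0
  z(18, 0) = 162
  z(9, 9) = 171  ←
  z(3.857, 12.86) = 163.3
  z(0, 14.4) = 144
The maximum is at p = 9, q = 9.

(9, 9)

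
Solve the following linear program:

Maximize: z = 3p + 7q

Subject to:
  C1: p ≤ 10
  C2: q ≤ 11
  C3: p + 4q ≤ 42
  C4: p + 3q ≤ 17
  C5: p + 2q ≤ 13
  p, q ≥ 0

Evaluate the objective at each vertex of the feasible region:
  z(0, 0) = 0
  z(10, 0) = 30
  z(10, 1.5) = 40.5
  z(5, 4) = 43  ←
  z(0, 5.667) = 39.67
The maximum is at p = 5, q = 4.

p = 5, q = 4, z = 43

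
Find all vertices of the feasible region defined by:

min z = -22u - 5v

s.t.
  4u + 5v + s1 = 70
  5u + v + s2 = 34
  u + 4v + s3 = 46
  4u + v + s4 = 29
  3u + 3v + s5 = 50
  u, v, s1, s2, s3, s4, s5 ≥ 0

(0, 0), (6.8, 0), (5, 9), (4.688, 10.25), (4.545, 10.36), (0, 11.5)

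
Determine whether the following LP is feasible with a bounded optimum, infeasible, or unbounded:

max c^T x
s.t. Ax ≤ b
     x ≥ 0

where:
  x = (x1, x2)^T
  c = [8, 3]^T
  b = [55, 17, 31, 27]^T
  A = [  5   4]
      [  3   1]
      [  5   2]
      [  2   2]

Feasible with a bounded optimal solution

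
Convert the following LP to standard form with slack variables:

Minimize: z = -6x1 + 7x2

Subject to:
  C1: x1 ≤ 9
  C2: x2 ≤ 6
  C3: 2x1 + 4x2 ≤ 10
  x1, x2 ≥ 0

min z = -6x1 + 7x2

s.t.
  x1 + s1 = 9
  x2 + s2 = 6
  2x1 + 4x2 + s3 = 10
  x1, x2, s1, s2, s3 ≥ 0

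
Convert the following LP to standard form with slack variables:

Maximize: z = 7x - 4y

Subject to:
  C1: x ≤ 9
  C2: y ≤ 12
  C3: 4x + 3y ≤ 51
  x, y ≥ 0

max z = 7x - 4y

s.t.
  x + s1 = 9
  y + s2 = 12
  4x + 3y + s3 = 51
  x, y, s1, s2, s3 ≥ 0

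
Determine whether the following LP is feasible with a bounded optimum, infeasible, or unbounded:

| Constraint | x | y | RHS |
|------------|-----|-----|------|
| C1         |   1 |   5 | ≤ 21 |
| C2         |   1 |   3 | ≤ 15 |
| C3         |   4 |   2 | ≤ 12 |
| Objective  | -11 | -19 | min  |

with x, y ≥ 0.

Feasible with a bounded optimal solution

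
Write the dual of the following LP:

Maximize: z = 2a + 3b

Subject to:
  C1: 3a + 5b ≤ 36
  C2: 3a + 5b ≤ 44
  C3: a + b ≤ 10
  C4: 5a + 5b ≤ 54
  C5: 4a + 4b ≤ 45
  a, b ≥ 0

Primal max cᵀx s.t. Ax ≤ b, x ≥ 0  →  Dual min bᵀy s.t. Aᵀy ≥ c, y ≥ 0.

Minimize: z = 36y1 + 44y2 + 10y3 + 54y4 + 45y5

Subject to:
  3y1 + 3y2 + y3 + 5y4 + 4y5 ≥ 2
  5y1 + 5y2 + y3 + 5y4 + 4y5 ≥ 3
  y1, y2, y3, y4, y5 ≥ 0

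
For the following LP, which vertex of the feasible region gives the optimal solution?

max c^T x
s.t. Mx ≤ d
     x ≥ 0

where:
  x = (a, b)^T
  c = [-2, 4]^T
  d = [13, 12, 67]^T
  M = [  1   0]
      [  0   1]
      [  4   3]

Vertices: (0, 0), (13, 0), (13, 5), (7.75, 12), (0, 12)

Evaluate the objective at each vertex of the feasible region:
  z(0, 0) = 0
  z(13, 0) = -26
  z(13, 5) = -6
  z(7.75, 12) = 32.5
  z(0, 12) = 48  ←
The maximum is at a = 0, b = 12.

(0, 12)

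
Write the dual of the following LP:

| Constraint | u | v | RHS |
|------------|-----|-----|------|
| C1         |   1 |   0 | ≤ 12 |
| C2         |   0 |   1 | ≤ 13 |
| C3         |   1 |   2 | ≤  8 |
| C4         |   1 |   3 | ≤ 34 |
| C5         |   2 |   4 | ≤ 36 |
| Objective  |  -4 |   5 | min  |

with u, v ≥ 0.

Primal min cᵀx s.t. Ax ≤ b, x ≥ 0  →  Dual max −bᵀy s.t. Aᵀy ≥ −c, y ≥ 0.

Maximize: z = -12y1 - 13y2 - 8y3 - 34y4 - 36y5

Subject to:
  y1 + y3 + y4 + 2y5 ≥ 4
  y2 + 2y3 + 3y4 + 4y5 ≥ -5
  y1, y2, y3, y4, y5 ≥ 0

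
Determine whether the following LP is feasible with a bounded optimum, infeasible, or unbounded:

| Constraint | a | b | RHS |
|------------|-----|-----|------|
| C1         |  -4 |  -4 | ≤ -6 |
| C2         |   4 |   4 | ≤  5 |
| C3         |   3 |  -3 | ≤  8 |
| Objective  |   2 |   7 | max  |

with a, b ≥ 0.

Infeasible (no feasible solution exists)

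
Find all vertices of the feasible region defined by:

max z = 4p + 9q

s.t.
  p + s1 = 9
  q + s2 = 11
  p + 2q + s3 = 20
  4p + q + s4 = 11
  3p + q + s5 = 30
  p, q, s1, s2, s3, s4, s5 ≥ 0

(0, 0), (2.75, 0), (0.2857, 9.857), (0, 10)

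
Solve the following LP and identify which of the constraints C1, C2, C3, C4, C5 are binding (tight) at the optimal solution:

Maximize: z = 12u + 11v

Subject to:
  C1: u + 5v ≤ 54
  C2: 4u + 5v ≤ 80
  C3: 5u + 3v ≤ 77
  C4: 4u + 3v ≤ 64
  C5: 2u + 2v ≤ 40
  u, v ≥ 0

At u = 10, v = 8, compute slack b - a·x for each constraint:
  C1: 54 − 50 = 4  (slack)
  C2: 80 − 80 = 0  (binding)
  C3: 77 − 74 = 3  (slack)
  C4: 64 − 64 = 0  (binding)
  C5: 40 − 36 = 4  (slack)

Optimal: u = 10, v = 8
Binding: C2, C4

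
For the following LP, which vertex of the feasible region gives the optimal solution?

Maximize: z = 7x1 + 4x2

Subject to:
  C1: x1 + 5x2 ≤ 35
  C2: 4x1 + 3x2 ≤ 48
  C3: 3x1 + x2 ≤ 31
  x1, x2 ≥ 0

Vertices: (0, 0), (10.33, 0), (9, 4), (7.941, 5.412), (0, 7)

Evaluate the objective at each vertex of the feasible region:
  z(0, 0) = 0
  z(10.33, 0) = 72.33
  z(9, 4) = 79  ←
  z(7.941, 5.412) = 77.24
  z(0, 7) = 28
The maximum is at x1 = 9, x2 = 4.

(9, 4)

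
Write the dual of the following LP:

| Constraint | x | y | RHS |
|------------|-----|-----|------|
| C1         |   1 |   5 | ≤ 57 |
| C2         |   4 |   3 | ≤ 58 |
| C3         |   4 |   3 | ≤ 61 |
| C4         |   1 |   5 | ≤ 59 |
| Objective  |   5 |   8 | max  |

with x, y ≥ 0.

Primal max cᵀx s.t. Ax ≤ b, x ≥ 0  →  Dual min bᵀy s.t. Aᵀy ≥ c, y ≥ 0.

Minimize: z = 57y1 + 58y2 + 61y3 + 59y4

Subject to:
  y1 + 4y2 + 4y3 + y4 ≥ 5
  5y1 + 3y2 + 3y3 + 5y4 ≥ 8
  y1, y2, y3, y4 ≥ 0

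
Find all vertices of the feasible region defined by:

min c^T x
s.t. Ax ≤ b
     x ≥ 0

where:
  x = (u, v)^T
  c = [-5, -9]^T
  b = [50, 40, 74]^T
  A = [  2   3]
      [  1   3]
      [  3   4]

(0, 0), (24.67, 0), (22, 2), (10, 10), (0, 13.33)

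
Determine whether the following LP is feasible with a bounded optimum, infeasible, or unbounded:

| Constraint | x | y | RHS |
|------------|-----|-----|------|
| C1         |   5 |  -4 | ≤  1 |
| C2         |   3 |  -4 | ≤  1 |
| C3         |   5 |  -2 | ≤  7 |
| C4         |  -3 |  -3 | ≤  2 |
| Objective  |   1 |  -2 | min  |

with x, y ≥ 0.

Unbounded (objective can decrease without bound)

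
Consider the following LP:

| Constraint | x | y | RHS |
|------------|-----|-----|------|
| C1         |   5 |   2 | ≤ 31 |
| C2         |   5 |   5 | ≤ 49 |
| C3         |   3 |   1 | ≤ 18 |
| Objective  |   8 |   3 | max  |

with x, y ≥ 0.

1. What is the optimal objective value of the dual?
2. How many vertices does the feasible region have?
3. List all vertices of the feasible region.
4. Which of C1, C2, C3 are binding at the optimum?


1. 49
2. 5
3. (0, 0), (6, 0), (5, 3), (3.8, 6), (0, 9.8)
4. C1, C3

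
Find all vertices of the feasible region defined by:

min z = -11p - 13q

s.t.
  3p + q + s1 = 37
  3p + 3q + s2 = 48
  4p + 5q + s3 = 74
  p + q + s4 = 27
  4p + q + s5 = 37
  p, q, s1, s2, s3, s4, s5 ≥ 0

(0, 0), (9.25, 0), (7, 9), (6, 10), (0, 14.8)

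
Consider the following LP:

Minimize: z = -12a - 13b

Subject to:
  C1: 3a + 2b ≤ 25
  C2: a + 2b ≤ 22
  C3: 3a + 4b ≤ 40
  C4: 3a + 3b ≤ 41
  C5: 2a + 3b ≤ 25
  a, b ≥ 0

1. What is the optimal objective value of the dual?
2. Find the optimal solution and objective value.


1. -125
2. a = 5, b = 5, z = -125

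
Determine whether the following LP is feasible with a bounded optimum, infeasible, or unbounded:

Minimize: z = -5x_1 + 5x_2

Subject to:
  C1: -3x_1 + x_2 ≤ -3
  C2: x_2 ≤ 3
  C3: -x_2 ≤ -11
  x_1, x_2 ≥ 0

Infeasible (no feasible solution exists)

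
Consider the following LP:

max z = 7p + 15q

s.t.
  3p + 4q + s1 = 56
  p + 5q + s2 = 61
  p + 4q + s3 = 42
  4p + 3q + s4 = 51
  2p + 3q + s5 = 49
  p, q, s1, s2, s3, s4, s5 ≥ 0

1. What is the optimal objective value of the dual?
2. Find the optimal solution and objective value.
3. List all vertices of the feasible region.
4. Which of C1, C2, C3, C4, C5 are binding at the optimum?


1. 177
2. p = 6, q = 9, z = 177
3. (0, 0), (12.75, 0), (6, 9), (0, 10.5)
4. C3, C4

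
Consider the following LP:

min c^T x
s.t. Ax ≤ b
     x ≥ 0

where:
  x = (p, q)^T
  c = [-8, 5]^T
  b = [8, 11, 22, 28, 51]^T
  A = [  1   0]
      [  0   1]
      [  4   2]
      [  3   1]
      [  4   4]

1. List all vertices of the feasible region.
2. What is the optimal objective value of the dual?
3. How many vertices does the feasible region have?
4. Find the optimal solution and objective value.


1. (0, 0), (5.5, 0), (0, 11)
2. -44
3. 3
4. p = 5.5, q = 0, z = -44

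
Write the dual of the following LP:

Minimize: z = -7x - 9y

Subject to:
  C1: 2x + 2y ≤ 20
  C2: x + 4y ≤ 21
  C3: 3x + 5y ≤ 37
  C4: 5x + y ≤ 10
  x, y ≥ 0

Primal min cᵀx s.t. Ax ≤ b, x ≥ 0  →  Dual max −bᵀy s.t. Aᵀy ≥ −c, y ≥ 0.

Maximize: z = -20y1 - 21y2 - 37y3 - 10y4

Subject to:
  2y1 + y2 + 3y3 + 5y4 ≥ 7
  2y1 + 4y2 + 5y3 + y4 ≥ 9
  y1, y2, y3, y4 ≥ 0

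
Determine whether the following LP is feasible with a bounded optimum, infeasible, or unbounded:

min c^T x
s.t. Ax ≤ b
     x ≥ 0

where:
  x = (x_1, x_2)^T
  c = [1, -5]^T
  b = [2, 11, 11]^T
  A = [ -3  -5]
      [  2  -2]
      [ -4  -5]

Unbounded (objective can decrease without bound)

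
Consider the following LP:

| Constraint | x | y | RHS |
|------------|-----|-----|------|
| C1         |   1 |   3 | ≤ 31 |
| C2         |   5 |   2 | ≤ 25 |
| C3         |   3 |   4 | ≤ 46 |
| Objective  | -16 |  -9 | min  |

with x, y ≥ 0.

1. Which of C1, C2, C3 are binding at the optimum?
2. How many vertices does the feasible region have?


1. C1, C2
2. 4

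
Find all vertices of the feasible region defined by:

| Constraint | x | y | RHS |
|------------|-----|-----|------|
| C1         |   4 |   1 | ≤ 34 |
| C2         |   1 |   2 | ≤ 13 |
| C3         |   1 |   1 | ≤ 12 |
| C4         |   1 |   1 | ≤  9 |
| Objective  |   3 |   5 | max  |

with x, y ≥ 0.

(0, 0), (8.5, 0), (8.333, 0.6667), (5, 4), (0, 6.5)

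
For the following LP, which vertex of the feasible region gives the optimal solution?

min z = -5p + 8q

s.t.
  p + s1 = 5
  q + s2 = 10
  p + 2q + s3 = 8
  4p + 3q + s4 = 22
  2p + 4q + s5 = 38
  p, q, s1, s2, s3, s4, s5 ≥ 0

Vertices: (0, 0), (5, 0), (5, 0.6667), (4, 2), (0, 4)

Evaluate the objective at each vertex of the feasible region:
  z(0, 0) = 0
  z(5, 0) = -25  ←
  z(5, 0.6667) = -19.67
  z(4, 2) = -4
  z(0, 4) = 32
The minimum is at p = 5, q = 0.

(5, 0)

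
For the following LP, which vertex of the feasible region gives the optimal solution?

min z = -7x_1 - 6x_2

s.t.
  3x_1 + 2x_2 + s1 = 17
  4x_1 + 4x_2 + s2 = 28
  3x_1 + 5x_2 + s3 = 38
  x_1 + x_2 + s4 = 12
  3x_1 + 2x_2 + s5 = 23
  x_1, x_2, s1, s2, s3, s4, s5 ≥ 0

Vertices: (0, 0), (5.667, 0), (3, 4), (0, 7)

Evaluate the objective at each vertex of the feasible region:
  z(0, 0) = 0
  z(5.667, 0) = -39.67
  z(3, 4) = -45  ←
  z(0, 7) = -42
The minimum is at x_1 = 3, x_2 = 4.

(3, 4)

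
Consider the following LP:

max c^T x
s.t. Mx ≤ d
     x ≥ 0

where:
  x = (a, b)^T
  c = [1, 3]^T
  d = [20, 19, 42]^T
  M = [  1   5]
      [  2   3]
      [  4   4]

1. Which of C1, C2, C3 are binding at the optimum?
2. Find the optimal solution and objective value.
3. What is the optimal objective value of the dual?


1. C1, C2
2. a = 5, b = 3, z = 14
3. 14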